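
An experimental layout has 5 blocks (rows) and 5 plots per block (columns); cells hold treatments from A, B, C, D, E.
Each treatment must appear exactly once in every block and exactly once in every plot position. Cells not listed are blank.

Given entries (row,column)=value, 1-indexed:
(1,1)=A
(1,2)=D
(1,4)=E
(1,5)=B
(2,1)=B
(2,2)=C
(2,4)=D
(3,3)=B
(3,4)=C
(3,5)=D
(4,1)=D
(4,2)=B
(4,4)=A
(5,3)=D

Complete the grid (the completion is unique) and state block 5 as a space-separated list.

Block 5, plot 4: block 5 has {D} and plot 4 has {A, C, D, E}, leaving only B.
Block 1, plot 3: block 1 has {A, B, D, E} and plot 3 has {B, D}, leaving only C.
Block 3, plot 1: block 3 has {B, C, D} and plot 1 has {A, B, D}, leaving only E.
Block 5, plot 1: block 5 has {B, D} and plot 1 has {A, B, D, E}, leaving only C.
Block 3, plot 2: block 3 has {B, C, D, E} and plot 2 has {B, C, D}, leaving only A.
Block 5, plot 2: block 5 has {B, C, D} and plot 2 has {A, B, C, D}, leaving only E.
Block 5, plot 5: block 5 has {B, C, D, E} and plot 5 has {B, D}, leaving only A.
So block 5 reads: C E D B A.

C E D B A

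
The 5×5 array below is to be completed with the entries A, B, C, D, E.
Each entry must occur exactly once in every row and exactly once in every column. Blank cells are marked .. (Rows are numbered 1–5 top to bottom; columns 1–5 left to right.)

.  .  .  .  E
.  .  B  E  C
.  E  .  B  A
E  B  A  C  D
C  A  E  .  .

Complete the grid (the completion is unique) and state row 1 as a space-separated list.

Row 2, column 2: row 2 has {B, C, E} and column 2 has {A, B, E}, leaving only D.
Row 1, column 2: row 1 has {E} and column 2 has {A, B, D, E}, leaving only C.
Row 1, column 3: row 1 has {C, E} and column 3 has {A, B, E}, leaving only D.
Row 1, column 4: row 1 has {C, D, E} and column 4 has {B, C, E}, leaving only A.
Row 1, column 1: row 1 has {A, C, D, E} and column 1 has {C, E}, leaving only B.
So row 1 reads: B C D A E.

B C D A E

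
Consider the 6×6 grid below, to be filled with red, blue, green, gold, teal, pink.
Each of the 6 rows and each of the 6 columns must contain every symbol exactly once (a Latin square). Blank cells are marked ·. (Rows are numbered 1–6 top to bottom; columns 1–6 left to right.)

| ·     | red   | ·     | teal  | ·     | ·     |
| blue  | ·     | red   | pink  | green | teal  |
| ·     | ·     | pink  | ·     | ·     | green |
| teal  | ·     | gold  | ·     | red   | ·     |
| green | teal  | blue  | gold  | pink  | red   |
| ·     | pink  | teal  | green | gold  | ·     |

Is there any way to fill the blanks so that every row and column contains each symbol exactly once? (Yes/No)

No row or column among the givens repeats a symbol, and propagating forced cells runs into no contradiction.
One valid completion exists (for instance, pink red green teal blue gold / blue gold red pink green teal / gold blue pink red teal green / teal green gold blue red pink / green teal blue gold pink red / red pink teal green gold blue).

Yes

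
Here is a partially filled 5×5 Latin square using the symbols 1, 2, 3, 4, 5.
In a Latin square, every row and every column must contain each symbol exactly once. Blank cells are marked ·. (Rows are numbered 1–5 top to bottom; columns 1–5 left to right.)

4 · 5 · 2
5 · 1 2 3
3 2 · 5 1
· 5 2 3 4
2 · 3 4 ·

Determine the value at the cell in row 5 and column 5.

5

Row 5 already has {2, 3, 4} and column 5 already has {1, 2, 3, 4}, so row 5, column 5 must be 5.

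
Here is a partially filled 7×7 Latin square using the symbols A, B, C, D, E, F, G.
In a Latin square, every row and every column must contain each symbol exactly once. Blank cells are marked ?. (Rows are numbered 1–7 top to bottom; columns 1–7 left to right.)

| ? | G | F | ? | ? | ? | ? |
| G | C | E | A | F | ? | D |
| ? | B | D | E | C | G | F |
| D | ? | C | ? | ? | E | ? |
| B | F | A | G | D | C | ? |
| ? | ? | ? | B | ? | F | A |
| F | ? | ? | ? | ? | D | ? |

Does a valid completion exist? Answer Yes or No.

No row or column among the givens repeats a symbol, and propagating forced cells runs into no contradiction.
One valid completion exists (for instance, E G F D B A C / G C E A F B D / A B D E C G F / D A C F G E B / B F A G D C E / C D G B E F A / F E B C A D G).

Yes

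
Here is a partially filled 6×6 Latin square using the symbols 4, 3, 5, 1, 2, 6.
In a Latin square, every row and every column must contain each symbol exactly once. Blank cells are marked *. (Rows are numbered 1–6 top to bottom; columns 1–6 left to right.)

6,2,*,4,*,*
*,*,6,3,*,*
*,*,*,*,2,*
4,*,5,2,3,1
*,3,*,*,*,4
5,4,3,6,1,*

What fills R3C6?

6

Row 1, column 3: row 1 has {4, 2, 6} and column 3 has {3, 5, 6}, leaving only 1.
Row 1, column 5: row 1 has {4, 1, 2, 6} and column 5 has {3, 1, 2}, leaving only 5.
Row 1, column 6: row 1 has {4, 5, 1, 2, 6} and column 6 has {4, 1}, leaving only 3.
Row 2, column 5: row 2 has {3, 6} and column 5 has {3, 5, 1, 2}, leaving only 4.
Row 3, column 3: row 3 has {2} and column 3 has {3, 5, 1, 6}, leaving only 4.
Row 4, column 2: row 4 has {4, 3, 5, 1, 2} and column 2 has {4, 3, 2}, leaving only 6.
Row 5, column 3: row 5 has {4, 3} and column 3 has {4, 3, 5, 1, 6}, leaving only 2.
Row 5, column 1: row 5 has {4, 3, 2} and column 1 has {4, 5, 6}, leaving only 1.
Row 2, column 1: row 2 has {4, 3, 6} and column 1 has {4, 5, 1, 6}, leaving only 2.
Row 2, column 6: row 2 has {4, 3, 2, 6} and column 6 has {4, 3, 1}, leaving only 5.
Row 3 already has {4, 2} and column 6 already has {4, 3, 5, 1}, so row 3, column 6 must be 6.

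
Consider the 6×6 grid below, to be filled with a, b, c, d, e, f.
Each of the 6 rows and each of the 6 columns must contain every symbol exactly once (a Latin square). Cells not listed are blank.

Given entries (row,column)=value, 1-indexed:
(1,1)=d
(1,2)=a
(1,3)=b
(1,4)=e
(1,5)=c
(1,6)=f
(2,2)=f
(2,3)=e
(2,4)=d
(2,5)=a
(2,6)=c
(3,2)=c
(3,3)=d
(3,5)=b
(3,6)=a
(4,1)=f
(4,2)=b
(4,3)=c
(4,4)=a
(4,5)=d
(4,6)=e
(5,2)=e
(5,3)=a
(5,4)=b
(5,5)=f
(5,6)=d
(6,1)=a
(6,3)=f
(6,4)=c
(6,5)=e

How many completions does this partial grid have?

Row 2, column 1: eliminating its row and column leaves {b}.
Row 3, column 1: eliminating its row and column leaves {e}.
Row 3, column 4: eliminating its row and column leaves {f}.
Row 5, column 1: eliminating its row and column leaves {c}.
Row 6, column 2: eliminating its row and column leaves {d}.
Row 6, column 6: eliminating its row and column leaves {b}.
Only one assignment across all blanks avoids any row or column repeat, giving 1 completion.

1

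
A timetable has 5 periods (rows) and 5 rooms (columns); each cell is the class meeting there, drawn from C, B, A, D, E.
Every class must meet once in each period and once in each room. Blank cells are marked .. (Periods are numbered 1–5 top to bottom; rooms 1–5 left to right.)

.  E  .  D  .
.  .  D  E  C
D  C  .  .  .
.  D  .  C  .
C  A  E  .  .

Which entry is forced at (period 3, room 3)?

Period 2, room 2: period 2 has {C, D, E} and room 2 has {C, A, D, E}, leaving only B.
Period 2, room 1: period 2 has {C, B, D, E} and room 1 has {C, D}, leaving only A.
Period 1, room 1: period 1 has {D, E} and room 1 has {C, A, D}, leaving only B.
Period 1, room 5: period 1 has {B, D, E} and room 5 has {C}, leaving only A.
Period 1, room 3: period 1 has {B, A, D, E} and room 3 has {D, E}, leaving only C.
Period 4, room 1: period 4 has {C, D} and room 1 has {C, B, A, D}, leaving only E.
Period 4, room 5: period 4 has {C, D, E} and room 5 has {C, A}, leaving only B.
Period 3, room 5: period 3 has {C, D} and room 5 has {C, B, A}, leaving only E.
Period 4, room 3: period 4 has {C, B, D, E} and room 3 has {C, D, E}, leaving only A.
Period 3 already has {C, D, E} and room 3 already has {C, A, D, E}, so period 3, room 3 must be B.

B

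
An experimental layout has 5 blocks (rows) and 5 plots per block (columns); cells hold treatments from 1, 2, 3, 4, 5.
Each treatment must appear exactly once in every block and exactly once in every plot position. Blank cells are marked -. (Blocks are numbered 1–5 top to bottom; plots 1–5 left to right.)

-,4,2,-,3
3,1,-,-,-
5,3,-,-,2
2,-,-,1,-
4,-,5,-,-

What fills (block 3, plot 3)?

Block 1, plot 1: block 1 has {2, 3, 4} and plot 1 has {2, 3, 4, 5}, leaving only 1.
Block 1, plot 4: block 1 has {1, 2, 3, 4} and plot 4 has {1}, leaving only 5.
Block 2, plot 3: block 2 has {1, 3} and plot 3 has {2, 5}, leaving only 4.
Block 3 already has {2, 3, 5} and plot 3 already has {2, 4, 5}, so block 3, plot 3 must be 1.

1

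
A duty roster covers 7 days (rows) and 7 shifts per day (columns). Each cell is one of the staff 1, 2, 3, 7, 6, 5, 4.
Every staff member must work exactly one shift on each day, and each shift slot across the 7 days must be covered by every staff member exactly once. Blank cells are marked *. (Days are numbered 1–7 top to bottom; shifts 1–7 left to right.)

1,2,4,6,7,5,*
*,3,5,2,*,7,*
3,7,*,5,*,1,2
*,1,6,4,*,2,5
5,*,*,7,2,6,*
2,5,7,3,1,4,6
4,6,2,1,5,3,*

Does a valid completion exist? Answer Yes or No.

Day 3, shift 3: day 3 together with shift 3 already contain {1, 2, 3, 7, 6, 5, 4} — every symbol — so nothing can go there. The grid has no valid completion.

No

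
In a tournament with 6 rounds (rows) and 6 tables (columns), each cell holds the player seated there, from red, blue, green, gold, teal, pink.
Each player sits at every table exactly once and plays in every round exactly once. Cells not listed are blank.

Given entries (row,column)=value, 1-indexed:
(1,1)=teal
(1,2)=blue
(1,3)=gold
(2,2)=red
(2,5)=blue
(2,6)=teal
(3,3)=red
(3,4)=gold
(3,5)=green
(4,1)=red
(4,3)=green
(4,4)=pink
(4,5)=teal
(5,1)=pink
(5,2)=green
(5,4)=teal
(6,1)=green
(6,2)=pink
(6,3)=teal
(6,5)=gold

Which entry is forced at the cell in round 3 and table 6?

pink

Round 2, table 1: round 2 has {red, blue, teal} and table 1 has {red, green, teal, pink}, leaving only gold.
Round 2, table 3: round 2 has {red, blue, gold, teal} and table 3 has {red, green, gold, teal}, leaving only pink.
Round 2, table 4: round 2 has {red, blue, gold, teal, pink} and table 4 has {gold, teal, pink}, leaving only green.
Round 1, table 4: round 1 has {blue, gold, teal} and table 4 has {green, gold, teal, pink}, leaving only red.
Round 1, table 5: round 1 has {red, blue, gold, teal} and table 5 has {blue, green, gold, teal}, leaving only pink.
Round 1, table 6: round 1 has {red, blue, gold, teal, pink} and table 6 has {teal}, leaving only green.
Round 3, table 1: round 3 has {red, green, gold} and table 1 has {red, green, gold, teal, pink}, leaving only blue.
Round 3 already has {red, blue, green, gold} and table 6 already has {green, teal}, so round 3, table 6 must be pink.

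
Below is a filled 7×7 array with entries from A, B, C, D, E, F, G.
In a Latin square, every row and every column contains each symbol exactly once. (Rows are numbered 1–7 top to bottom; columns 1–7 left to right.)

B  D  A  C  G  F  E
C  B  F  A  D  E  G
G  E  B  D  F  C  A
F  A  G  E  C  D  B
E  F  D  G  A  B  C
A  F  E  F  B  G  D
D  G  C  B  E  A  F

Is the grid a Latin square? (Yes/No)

No

Row 6 contains F twice (at columns 2 and 4), so it is not a permutation.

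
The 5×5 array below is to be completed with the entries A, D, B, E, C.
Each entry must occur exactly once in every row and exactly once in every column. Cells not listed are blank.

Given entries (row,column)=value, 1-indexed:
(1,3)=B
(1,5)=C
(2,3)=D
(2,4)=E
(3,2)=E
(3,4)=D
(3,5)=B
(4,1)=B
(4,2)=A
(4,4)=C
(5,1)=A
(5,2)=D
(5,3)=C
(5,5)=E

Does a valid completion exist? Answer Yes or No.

Row 1, column 2: row 1 together with column 2 already contain {A, D, B, E, C} — every symbol — so nothing can go there. The grid has no valid completion.

No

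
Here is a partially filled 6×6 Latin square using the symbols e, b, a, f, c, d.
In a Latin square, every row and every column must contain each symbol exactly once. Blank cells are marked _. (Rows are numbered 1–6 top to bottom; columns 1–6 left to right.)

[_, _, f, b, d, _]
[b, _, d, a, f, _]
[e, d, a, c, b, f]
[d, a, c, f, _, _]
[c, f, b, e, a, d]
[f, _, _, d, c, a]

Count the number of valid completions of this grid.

Row 1, column 1: eliminating its row and column leaves {a}.
Row 1, column 2: eliminating its row and column leaves {e, c}.
Row 1, column 6: eliminating its row and column leaves {e, c}.
Row 2, column 2: eliminating its row and column leaves {e, c}.
Row 2, column 6: eliminating its row and column leaves {e, c}.
Row 4, column 5: eliminating its row and column leaves {e}.
Row 4, column 6: eliminating its row and column leaves {e, b}.
Row 6, column 2: eliminating its row and column leaves {e, b}.
Row 6, column 3: eliminating its row and column leaves {e}.
Enumerating the assignments across these blanks that avoid any row or column repeat gives 2 completions.

2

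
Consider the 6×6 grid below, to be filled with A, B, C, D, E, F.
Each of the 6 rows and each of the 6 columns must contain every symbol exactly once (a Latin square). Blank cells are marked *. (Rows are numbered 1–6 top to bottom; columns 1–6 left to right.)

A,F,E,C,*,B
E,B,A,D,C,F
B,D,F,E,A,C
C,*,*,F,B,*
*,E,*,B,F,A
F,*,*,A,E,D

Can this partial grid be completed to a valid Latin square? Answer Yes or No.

No row or column among the givens repeats a symbol, and propagating forced cells runs into no contradiction.
One valid completion exists (for instance, A F E C D B / E B A D C F / B D F E A C / C A D F B E / D E C B F A / F C B A E D).

Yes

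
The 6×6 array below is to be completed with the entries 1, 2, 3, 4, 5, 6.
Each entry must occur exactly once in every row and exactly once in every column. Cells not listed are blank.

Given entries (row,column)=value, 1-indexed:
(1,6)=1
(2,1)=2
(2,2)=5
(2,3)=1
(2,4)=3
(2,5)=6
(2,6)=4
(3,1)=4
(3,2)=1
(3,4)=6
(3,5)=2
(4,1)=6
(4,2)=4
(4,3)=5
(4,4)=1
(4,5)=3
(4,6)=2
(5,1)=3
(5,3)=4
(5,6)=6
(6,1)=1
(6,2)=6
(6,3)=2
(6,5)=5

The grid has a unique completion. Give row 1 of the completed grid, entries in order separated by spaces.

Row 1, column 1: row 1 has {1} and column 1 has {1, 2, 3, 4, 6}, leaving only 5.
Row 1, column 5: row 1 has {1, 5} and column 5 has {2, 3, 5, 6}, leaving only 4.
Row 1, column 4: row 1 has {1, 4, 5} and column 4 has {1, 3, 6}, leaving only 2.
Row 1, column 2: row 1 has {1, 2, 4, 5} and column 2 has {1, 4, 5, 6}, leaving only 3.
Row 1, column 3: row 1 has {1, 2, 3, 4, 5} and column 3 has {1, 2, 4, 5}, leaving only 6.
So row 1 reads: 5 3 6 2 4 1.

5 3 6 2 4 1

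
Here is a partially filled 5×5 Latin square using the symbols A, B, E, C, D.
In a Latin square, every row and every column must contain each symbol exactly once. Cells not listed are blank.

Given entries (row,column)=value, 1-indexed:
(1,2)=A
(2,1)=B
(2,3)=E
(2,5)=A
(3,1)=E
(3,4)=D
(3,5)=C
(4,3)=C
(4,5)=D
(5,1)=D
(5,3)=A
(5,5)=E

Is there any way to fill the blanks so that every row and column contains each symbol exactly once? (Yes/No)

Row 1, column 1: row 1 has {A} and column 1 has {B, E, D}, so it must be C.
Row 1, column 5: row 1 has {A, C} and column 5 has {A, E, C, D}, so it must be B.
Row 1, column 3: row 1 has {A, B, C} and column 3 has {A, E, C}, so it must be D.
Row 1, column 4: row 1 has {A, B, C, D} and column 4 has {D}, so it must be E.
Row 2, column 4: row 2 has {A, B, E} and column 4 has {E, D}, so it must be C.
Row 2, column 2: row 2 has {A, B, E, C} and column 2 has {A}, so it must be D.
Row 3, column 2: row 3 has {E, C, D} and column 2 has {A, D}, so it must be B.
Now row 3, column 3: row 3 together with column 3 already contain {A, B, E, C, D} — every symbol — so nothing can go there. The grid has no valid completion.

No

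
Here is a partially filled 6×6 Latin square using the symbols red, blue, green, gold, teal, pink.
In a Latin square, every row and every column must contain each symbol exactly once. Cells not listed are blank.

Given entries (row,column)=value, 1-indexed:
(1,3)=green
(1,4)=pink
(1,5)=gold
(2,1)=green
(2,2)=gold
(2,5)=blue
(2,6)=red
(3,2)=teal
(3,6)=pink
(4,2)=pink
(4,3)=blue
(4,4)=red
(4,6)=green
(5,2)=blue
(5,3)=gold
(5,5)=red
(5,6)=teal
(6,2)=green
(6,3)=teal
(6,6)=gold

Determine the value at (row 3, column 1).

Row 1, column 2: row 1 has {green, gold, pink} and column 2 has {blue, green, gold, teal, pink}, leaving only red.
Row 1, column 6: row 1 has {red, green, gold, pink} and column 6 has {red, green, gold, teal, pink}, leaving only blue.
Row 1, column 1: row 1 has {red, blue, green, gold, pink} and column 1 has {green}, leaving only teal.
Row 2, column 3: row 2 has {red, blue, green, gold} and column 3 has {blue, green, gold, teal}, leaving only pink.
Row 2, column 4: row 2 has {red, blue, green, gold, pink} and column 4 has {red, pink}, leaving only teal.
Row 3, column 3: row 3 has {teal, pink} and column 3 has {blue, green, gold, teal, pink}, leaving only red.
Row 3, column 5: row 3 has {red, teal, pink} and column 5 has {red, blue, gold}, leaving only green.
Row 4, column 1: row 4 has {red, blue, green, pink} and column 1 has {green, teal}, leaving only gold.
Row 3 already has {red, green, teal, pink} and column 1 already has {green, gold, teal}, so row 3, column 1 must be blue.

blue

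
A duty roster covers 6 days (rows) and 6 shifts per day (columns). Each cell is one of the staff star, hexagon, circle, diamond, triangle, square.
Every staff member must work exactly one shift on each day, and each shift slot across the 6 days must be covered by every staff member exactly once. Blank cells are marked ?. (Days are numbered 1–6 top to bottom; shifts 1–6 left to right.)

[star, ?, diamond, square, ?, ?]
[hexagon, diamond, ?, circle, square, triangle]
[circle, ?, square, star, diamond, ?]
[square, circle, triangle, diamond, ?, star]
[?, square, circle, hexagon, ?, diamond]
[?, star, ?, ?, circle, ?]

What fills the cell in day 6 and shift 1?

diamond

Day 2, shift 3: day 2 has {hexagon, circle, diamond, triangle, square} and shift 3 has {circle, diamond, triangle, square}, leaving only star.
Day 3, shift 6: day 3 has {star, circle, diamond, square} and shift 6 has {star, diamond, triangle}, leaving only hexagon.
Day 1, shift 6: day 1 has {star, diamond, square} and shift 6 has {star, hexagon, diamond, triangle}, leaving only circle.
Day 3, shift 2: day 3 has {star, hexagon, circle, diamond, square} and shift 2 has {star, circle, diamond, square}, leaving only triangle.
Day 1, shift 2: day 1 has {star, circle, diamond, square} and shift 2 has {star, circle, diamond, triangle, square}, leaving only hexagon.
Day 1, shift 5: day 1 has {star, hexagon, circle, diamond, square} and shift 5 has {circle, diamond, square}, leaving only triangle.
Day 4, shift 5: day 4 has {star, circle, diamond, triangle, square} and shift 5 has {circle, diamond, triangle, square}, leaving only hexagon.
Day 5, shift 1: day 5 has {hexagon, circle, diamond, square} and shift 1 has {star, hexagon, circle, square}, leaving only triangle.
Day 6 already has {star, circle} and shift 1 already has {star, hexagon, circle, triangle, square}, so day 6, shift 1 must be diamond.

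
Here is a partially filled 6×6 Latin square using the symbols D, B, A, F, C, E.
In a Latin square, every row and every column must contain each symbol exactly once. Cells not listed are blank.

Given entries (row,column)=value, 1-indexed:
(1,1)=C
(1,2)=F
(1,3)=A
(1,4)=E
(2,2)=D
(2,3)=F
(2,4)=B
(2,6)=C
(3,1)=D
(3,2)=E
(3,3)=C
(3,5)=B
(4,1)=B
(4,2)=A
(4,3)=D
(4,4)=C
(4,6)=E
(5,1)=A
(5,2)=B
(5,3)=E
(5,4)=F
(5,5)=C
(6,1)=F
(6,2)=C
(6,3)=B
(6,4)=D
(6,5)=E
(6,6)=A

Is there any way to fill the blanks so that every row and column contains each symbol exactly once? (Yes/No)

Yes

No row or column among the givens repeats a symbol, and propagating forced cells runs into no contradiction.
One valid completion exists (for instance, C F A E D B / E D F B A C / D E C A B F / B A D C F E / A B E F C D / F C B D E A).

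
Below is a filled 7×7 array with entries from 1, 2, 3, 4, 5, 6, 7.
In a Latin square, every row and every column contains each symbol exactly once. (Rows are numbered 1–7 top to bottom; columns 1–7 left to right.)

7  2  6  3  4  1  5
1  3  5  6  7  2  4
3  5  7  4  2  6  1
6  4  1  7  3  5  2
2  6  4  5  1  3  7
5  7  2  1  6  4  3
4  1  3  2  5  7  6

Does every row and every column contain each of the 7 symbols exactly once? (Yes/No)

Each row is a permutation of the 7 symbols, and so is each column.

Yes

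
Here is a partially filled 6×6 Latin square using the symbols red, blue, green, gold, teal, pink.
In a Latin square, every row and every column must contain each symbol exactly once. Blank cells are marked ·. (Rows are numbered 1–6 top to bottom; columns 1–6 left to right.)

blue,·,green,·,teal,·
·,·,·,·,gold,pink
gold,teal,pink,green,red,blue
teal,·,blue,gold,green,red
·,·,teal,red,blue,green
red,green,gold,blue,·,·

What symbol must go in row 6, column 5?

Row 6 already has {red, blue, green, gold} and column 5 already has {red, blue, green, gold, teal}, so row 6, column 5 must be pink.

pink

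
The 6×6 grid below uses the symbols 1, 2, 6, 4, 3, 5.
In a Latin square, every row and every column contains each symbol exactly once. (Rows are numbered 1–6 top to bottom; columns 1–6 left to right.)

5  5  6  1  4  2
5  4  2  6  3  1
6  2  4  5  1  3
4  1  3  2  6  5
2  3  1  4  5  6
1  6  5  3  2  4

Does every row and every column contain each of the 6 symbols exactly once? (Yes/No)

Column 1 contains 5 twice (at rows 1 and 2), so it is not a permutation.

No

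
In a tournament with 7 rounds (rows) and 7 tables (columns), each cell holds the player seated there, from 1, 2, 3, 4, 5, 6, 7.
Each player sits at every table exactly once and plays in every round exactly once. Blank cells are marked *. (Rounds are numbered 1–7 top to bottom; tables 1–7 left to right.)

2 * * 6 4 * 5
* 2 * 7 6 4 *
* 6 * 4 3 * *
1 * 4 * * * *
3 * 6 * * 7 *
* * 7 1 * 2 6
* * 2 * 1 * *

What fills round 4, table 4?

2

Round 2, table 1: round 2 has {2, 4, 6, 7} and table 1 has {1, 2, 3}, leaving only 5.
Round 3, table 1: round 3 has {3, 4, 6} and table 1 has {1, 2, 3, 5}, leaving only 7.
Round 6, table 1: round 6 has {1, 2, 6, 7} and table 1 has {1, 2, 3, 5, 7}, leaving only 4.
Round 6, table 5: round 6 has {1, 2, 4, 6, 7} and table 5 has {1, 3, 4, 6}, leaving only 5.
Round 5, table 5: round 5 has {3, 6, 7} and table 5 has {1, 3, 4, 5, 6}, leaving only 2.
Round 4, table 5: round 4 has {1, 4} and table 5 has {1, 2, 3, 4, 5, 6}, leaving only 7.
Round 5, table 4: round 5 has {2, 3, 6, 7} and table 4 has {1, 4, 6, 7}, leaving only 5.
Round 6, table 2: round 6 has {1, 2, 4, 5, 6, 7} and table 2 has {2, 6}, leaving only 3.
Round 4, table 2: round 4 has {1, 4, 7} and table 2 has {2, 3, 6}, leaving only 5.
Round 7, table 1: round 7 has {1, 2} and table 1 has {1, 2, 3, 4, 5, 7}, leaving only 6.
Round 7, table 4: round 7 has {1, 2, 6} and table 4 has {1, 4, 5, 6, 7}, leaving only 3.
Round 4 already has {1, 4, 5, 7} and table 4 already has {1, 3, 4, 5, 6, 7}, so round 4, table 4 must be 2.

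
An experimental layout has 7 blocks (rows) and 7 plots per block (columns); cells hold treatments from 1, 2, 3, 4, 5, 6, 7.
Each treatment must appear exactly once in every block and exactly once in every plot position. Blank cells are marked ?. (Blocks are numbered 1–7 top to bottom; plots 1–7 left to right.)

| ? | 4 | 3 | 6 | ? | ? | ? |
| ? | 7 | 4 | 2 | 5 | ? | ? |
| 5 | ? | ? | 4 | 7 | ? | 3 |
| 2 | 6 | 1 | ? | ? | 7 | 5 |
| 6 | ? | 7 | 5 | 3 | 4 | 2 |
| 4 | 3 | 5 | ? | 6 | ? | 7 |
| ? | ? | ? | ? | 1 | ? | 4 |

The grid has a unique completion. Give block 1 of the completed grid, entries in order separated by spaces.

7 4 3 6 2 5 1

Block 1, plot 5: block 1 has {3, 4, 6} and plot 5 has {1, 3, 5, 6, 7}, leaving only 2.
Block 1, plot 7: block 1 has {2, 3, 4, 6} and plot 7 has {2, 3, 4, 5, 7}, leaving only 1.
Block 1, plot 1: block 1 has {1, 2, 3, 4, 6} and plot 1 has {2, 4, 5, 6}, leaving only 7.
Block 1, plot 6: block 1 has {1, 2, 3, 4, 6, 7} and plot 6 has {4, 7}, leaving only 5.
So block 1 reads: 7 4 3 6 2 5 1.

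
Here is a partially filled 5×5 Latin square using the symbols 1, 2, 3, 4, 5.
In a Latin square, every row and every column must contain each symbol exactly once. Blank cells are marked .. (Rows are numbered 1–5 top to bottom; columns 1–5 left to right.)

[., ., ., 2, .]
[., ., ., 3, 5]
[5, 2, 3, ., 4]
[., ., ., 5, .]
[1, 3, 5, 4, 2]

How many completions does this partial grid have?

Row 1, column 1: eliminating its row and column leaves {3, 4}.
Row 1, column 2: eliminating its row and column leaves {1, 4, 5}.
Row 1, column 3: eliminating its row and column leaves {1, 4}.
Row 1, column 5: eliminating its row and column leaves {1, 3}.
Row 2, column 1: eliminating its row and column leaves {2, 4}.
Row 2, column 2: eliminating its row and column leaves {1, 4}.
Row 2, column 3: eliminating its row and column leaves {1, 2, 4}.
Row 3, column 4: eliminating its row and column leaves {1}.
Row 4, column 1: eliminating its row and column leaves {2, 3, 4}.
Row 4, column 2: eliminating its row and column leaves {1, 4}.
Row 4, column 3: eliminating its row and column leaves {1, 2, 4}.
Row 4, column 5: eliminating its row and column leaves {1, 3}.
Enumerating the assignments across these blanks that avoid any row or column repeat gives 3 completions.

3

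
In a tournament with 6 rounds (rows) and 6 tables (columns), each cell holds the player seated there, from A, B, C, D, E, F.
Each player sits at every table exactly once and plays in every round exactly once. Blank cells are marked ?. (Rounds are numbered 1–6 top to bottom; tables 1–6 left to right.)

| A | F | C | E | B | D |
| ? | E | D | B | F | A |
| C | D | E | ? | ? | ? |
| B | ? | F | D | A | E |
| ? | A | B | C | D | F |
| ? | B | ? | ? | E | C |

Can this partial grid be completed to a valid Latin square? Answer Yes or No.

No

Round 2, table 1: round 2 together with table 1 already contain {A, B, C, D, E, F} — every symbol — so nothing can go there. The grid has no valid completion.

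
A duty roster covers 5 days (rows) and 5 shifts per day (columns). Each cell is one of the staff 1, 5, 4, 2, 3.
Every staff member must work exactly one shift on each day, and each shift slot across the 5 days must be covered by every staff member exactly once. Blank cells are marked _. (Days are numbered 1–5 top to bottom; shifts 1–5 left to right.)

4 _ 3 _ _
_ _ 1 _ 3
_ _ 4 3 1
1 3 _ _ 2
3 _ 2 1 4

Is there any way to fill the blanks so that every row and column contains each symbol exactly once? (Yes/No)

No day or shift among the givens repeats a symbol, and propagating forced cells runs into no contradiction.
One valid completion exists (for instance, 4 1 3 2 5 / 2 4 1 5 3 / 5 2 4 3 1 / 1 3 5 4 2 / 3 5 2 1 4).

Yes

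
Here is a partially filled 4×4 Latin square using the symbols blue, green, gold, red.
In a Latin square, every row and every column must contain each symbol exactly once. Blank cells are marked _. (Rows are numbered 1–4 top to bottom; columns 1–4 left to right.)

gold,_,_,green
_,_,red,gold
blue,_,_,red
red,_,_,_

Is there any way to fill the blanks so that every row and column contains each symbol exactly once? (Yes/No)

Yes

No row or column among the givens repeats a symbol, and propagating forced cells runs into no contradiction.
One valid completion exists (for instance, gold red blue green / green blue red gold / blue gold green red / red green gold blue).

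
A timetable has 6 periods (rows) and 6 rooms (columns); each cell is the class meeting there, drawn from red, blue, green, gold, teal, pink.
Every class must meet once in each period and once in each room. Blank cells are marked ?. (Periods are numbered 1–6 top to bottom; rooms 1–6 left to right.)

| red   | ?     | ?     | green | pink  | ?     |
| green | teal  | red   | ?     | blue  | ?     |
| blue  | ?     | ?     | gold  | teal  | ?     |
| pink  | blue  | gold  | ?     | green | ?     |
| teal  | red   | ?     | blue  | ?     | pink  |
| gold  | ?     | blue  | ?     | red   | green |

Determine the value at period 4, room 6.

Period 1, room 2: period 1 has {red, green, pink} and room 2 has {red, blue, teal}, leaving only gold.
Period 1, room 3: period 1 has {red, green, gold, pink} and room 3 has {red, blue, gold}, leaving only teal.
Period 1, room 6: period 1 has {red, green, gold, teal, pink} and room 6 has {green, pink}, leaving only blue.
Period 2, room 4: period 2 has {red, blue, green, teal} and room 4 has {blue, green, gold}, leaving only pink.
Period 2, room 6: period 2 has {red, blue, green, teal, pink} and room 6 has {blue, green, pink}, leaving only gold.
Period 3, room 6: period 3 has {blue, gold, teal} and room 6 has {blue, green, gold, pink}, leaving only red.
Period 4 already has {blue, green, gold, pink} and room 6 already has {red, blue, green, gold, pink}, so period 4, room 6 must be teal.

teal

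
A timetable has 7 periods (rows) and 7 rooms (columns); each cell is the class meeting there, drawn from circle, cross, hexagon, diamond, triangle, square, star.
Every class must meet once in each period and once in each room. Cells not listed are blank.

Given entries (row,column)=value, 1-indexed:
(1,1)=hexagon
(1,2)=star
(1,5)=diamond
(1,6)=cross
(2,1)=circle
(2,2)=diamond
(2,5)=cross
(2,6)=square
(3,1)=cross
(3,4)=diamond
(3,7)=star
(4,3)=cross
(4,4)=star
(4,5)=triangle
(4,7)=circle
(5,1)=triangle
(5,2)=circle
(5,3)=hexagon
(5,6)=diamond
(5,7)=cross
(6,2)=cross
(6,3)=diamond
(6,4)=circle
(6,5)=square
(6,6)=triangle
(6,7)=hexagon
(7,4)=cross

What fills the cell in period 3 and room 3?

Period 2, room 7: period 2 has {circle, cross, diamond, square} and room 7 has {circle, cross, hexagon, star}, leaving only triangle.
Period 1, room 7: period 1 has {cross, hexagon, diamond, star} and room 7 has {circle, cross, hexagon, triangle, star}, leaving only square.
Period 1, room 4: period 1 has {cross, hexagon, diamond, square, star} and room 4 has {circle, cross, diamond, star}, leaving only triangle.
Period 1, room 3: period 1 has {cross, hexagon, diamond, triangle, square, star} and room 3 has {cross, hexagon, diamond}, leaving only circle.
Period 2, room 3: period 2 has {circle, cross, diamond, triangle, square} and room 3 has {circle, cross, hexagon, diamond}, leaving only star.
Period 2, room 4: period 2 has {circle, cross, diamond, triangle, square, star} and room 4 has {circle, cross, diamond, triangle, star}, leaving only hexagon.
Period 4, room 6: period 4 has {circle, cross, triangle, star} and room 6 has {cross, diamond, triangle, square}, leaving only hexagon.
Period 3, room 6: period 3 has {cross, diamond, star} and room 6 has {cross, hexagon, diamond, triangle, square}, leaving only circle.
Period 3, room 5: period 3 has {circle, cross, diamond, star} and room 5 has {cross, diamond, triangle, square}, leaving only hexagon.
Period 4, room 2: period 4 has {circle, cross, hexagon, triangle, star} and room 2 has {circle, cross, diamond, star}, leaving only square.
Period 3, room 2: period 3 has {circle, cross, hexagon, diamond, star} and room 2 has {circle, cross, diamond, square, star}, leaving only triangle.
Period 3 already has {circle, cross, hexagon, diamond, triangle, star} and room 3 already has {circle, cross, hexagon, diamond, star}, so period 3, room 3 must be square.

square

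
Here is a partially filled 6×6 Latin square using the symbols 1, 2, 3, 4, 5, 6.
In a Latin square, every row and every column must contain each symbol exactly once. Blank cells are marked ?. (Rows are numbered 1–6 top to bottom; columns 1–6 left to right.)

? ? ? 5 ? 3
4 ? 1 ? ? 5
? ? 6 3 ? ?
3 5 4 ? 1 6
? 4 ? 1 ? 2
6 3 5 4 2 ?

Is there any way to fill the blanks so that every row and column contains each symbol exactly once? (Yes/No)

No row or column among the givens repeats a symbol, and propagating forced cells runs into no contradiction.
One valid completion exists (for instance, 1 6 2 5 4 3 / 4 2 1 6 3 5 / 2 1 6 3 5 4 / 3 5 4 2 1 6 / 5 4 3 1 6 2 / 6 3 5 4 2 1).

Yes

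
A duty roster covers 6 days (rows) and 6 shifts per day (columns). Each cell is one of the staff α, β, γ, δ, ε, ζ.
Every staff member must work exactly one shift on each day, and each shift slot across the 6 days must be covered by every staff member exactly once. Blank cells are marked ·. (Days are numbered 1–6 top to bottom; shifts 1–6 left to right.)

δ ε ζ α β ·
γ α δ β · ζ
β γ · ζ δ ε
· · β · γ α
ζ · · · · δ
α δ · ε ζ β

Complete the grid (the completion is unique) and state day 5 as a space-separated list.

ζ β ε γ α δ

Day 5, shift 2: day 5 has {δ, ζ} and shift 2 has {α, γ, δ, ε}, leaving only β.
Day 5, shift 4: day 5 has {β, δ, ζ} and shift 4 has {α, β, ε, ζ}, leaving only γ.
Day 1, shift 6: day 1 has {α, β, δ, ε, ζ} and shift 6 has {α, β, δ, ε, ζ}, leaving only γ.
Day 2, shift 5: day 2 has {α, β, γ, δ, ζ} and shift 5 has {β, γ, δ, ζ}, leaving only ε.
Day 5, shift 5: day 5 has {β, γ, δ, ζ} and shift 5 has {β, γ, δ, ε, ζ}, leaving only α.
Day 5, shift 3: day 5 has {α, β, γ, δ, ζ} and shift 3 has {β, δ, ζ}, leaving only ε.
So day 5 reads: ζ β ε γ α δ.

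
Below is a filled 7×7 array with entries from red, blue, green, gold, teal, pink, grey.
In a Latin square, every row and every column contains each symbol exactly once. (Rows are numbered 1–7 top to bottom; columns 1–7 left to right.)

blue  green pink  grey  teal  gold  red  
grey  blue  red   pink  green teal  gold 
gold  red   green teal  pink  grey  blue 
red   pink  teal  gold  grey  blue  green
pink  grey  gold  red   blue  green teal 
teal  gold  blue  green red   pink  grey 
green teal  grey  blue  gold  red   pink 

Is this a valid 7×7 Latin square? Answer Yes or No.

Yes

Each row is a permutation of the 7 symbols, and so is each column.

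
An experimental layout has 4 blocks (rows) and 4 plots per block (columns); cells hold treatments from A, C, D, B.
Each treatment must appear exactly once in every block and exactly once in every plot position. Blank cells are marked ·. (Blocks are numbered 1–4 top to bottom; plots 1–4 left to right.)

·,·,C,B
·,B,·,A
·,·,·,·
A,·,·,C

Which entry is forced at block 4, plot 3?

Block 1, plot 1: block 1 has {C, B} and plot 1 has {A}, leaving only D.
Block 1, plot 2: block 1 has {C, D, B} and plot 2 has {B}, leaving only A.
Block 2, plot 1: block 2 has {A, B} and plot 1 has {A, D}, leaving only C.
Block 2, plot 3: block 2 has {A, C, B} and plot 3 has {C}, leaving only D.
Block 4 already has {A, C} and plot 3 already has {C, D}, so block 4, plot 3 must be B.

B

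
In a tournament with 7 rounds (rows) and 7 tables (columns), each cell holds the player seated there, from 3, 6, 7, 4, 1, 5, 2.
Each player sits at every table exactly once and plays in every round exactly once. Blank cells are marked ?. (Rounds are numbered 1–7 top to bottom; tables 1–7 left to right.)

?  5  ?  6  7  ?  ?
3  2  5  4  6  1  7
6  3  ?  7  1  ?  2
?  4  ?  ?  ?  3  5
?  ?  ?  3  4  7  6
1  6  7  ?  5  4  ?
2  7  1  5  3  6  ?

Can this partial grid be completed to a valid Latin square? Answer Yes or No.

Yes

No round or table among the givens repeats a symbol, and propagating forced cells runs into no contradiction.
One valid completion exists (for instance, 4 5 3 6 7 2 1 / 3 2 5 4 6 1 7 / 6 3 4 7 1 5 2 / 7 4 6 1 2 3 5 / 5 1 2 3 4 7 6 / 1 6 7 2 5 4 3 / 2 7 1 5 3 6 4).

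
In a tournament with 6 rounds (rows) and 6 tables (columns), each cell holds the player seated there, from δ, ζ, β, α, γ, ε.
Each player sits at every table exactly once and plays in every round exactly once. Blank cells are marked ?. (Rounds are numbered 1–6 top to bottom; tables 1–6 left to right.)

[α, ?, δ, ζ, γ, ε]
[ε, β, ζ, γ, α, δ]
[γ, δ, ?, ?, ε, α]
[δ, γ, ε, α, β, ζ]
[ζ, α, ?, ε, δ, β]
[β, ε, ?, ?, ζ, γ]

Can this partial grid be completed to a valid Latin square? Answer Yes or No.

Round 1, table 2: round 1 together with table 2 already contain {δ, ζ, β, α, γ, ε} — every symbol — so nothing can go there. The grid has no valid completion.

No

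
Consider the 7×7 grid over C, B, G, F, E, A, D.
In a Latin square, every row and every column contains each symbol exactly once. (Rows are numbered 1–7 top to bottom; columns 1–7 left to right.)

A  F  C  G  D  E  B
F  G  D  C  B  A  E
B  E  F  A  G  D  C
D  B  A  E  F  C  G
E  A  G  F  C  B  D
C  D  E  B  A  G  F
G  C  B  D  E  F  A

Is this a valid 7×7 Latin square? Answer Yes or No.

Each row is a permutation of the 7 symbols, and so is each column.

Yes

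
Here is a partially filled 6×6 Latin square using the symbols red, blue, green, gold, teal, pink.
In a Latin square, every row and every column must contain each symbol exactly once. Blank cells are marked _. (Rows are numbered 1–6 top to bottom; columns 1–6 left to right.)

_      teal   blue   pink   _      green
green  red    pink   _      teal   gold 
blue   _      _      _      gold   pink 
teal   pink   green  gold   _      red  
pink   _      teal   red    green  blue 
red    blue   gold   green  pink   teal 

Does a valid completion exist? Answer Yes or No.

Yes

No row or column among the givens repeats a symbol, and propagating forced cells runs into no contradiction.
One valid completion exists (for instance, gold teal blue pink red green / green red pink blue teal gold / blue green red teal gold pink / teal pink green gold blue red / pink gold teal red green blue / red blue gold green pink teal).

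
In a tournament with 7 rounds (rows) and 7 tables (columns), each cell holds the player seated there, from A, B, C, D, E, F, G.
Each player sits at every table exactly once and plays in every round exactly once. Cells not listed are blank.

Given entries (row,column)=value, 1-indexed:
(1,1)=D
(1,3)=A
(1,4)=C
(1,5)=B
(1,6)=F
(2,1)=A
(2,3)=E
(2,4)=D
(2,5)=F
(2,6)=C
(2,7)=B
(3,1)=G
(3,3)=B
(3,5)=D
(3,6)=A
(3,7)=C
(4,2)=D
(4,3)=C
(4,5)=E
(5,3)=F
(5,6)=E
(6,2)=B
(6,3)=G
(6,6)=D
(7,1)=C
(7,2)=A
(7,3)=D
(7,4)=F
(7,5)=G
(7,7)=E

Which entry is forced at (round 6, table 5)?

C

Round 1, table 7: round 1 has {A, B, C, D, F} and table 7 has {B, C, E}, leaving only G.
Round 1, table 2: round 1 has {A, B, C, D, F, G} and table 2 has {A, B, D}, leaving only E.
Round 2, table 2: round 2 has {A, B, C, D, E, F} and table 2 has {A, B, D, E}, leaving only G.
Round 3, table 2: round 3 has {A, B, C, D, G} and table 2 has {A, B, D, E, G}, leaving only F.
Round 3, table 4: round 3 has {A, B, C, D, F, G} and table 4 has {C, D, F}, leaving only E.
Round 5, table 1: round 5 has {E, F} and table 1 has {A, C, D, G}, leaving only B.
Round 4, table 1: round 4 has {C, D, E} and table 1 has {A, B, C, D, G}, leaving only F.
Round 4, table 7: round 4 has {C, D, E, F} and table 7 has {B, C, E, G}, leaving only A.
Round 5, table 2: round 5 has {B, E, F} and table 2 has {A, B, D, E, F, G}, leaving only C.
Round 5, table 5: round 5 has {B, C, E, F} and table 5 has {B, D, E, F, G}, leaving only A.
Round 6 already has {B, D, G} and table 5 already has {A, B, D, E, F, G}, so round 6, table 5 must be C.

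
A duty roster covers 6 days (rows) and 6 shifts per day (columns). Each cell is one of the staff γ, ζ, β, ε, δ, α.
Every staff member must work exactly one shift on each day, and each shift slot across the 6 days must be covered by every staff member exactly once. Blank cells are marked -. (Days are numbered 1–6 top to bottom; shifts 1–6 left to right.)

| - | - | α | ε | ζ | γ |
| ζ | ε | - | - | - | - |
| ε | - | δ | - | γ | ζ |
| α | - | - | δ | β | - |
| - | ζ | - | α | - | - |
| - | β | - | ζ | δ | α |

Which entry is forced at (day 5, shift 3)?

γ

Day 1, shift 2: day 1 has {γ, ζ, ε, α} and shift 2 has {ζ, β, ε}, leaving only δ.
Day 1, shift 1: day 1 has {γ, ζ, ε, δ, α} and shift 1 has {ζ, ε, α}, leaving only β.
Day 2, shift 5: day 2 has {ζ, ε} and shift 5 has {γ, ζ, β, δ}, leaving only α.
Day 3, shift 2: day 3 has {γ, ζ, ε, δ} and shift 2 has {ζ, β, ε, δ}, leaving only α.
Day 3, shift 4: day 3 has {γ, ζ, ε, δ, α} and shift 4 has {ζ, ε, δ, α}, leaving only β.
Day 2, shift 4: day 2 has {ζ, ε, α} and shift 4 has {ζ, β, ε, δ, α}, leaving only γ.
Day 2, shift 3: day 2 has {γ, ζ, ε, α} and shift 3 has {δ, α}, leaving only β.
Day 2, shift 6: day 2 has {γ, ζ, β, ε, α} and shift 6 has {γ, ζ, α}, leaving only δ.
Day 4, shift 2: day 4 has {β, δ, α} and shift 2 has {ζ, β, ε, δ, α}, leaving only γ.
Day 4, shift 6: day 4 has {γ, β, δ, α} and shift 6 has {γ, ζ, δ, α}, leaving only ε.
Day 4, shift 3: day 4 has {γ, β, ε, δ, α} and shift 3 has {β, δ, α}, leaving only ζ.
Day 5, shift 5: day 5 has {ζ, α} and shift 5 has {γ, ζ, β, δ, α}, leaving only ε.
Day 5 already has {ζ, ε, α} and shift 3 already has {ζ, β, δ, α}, so day 5, shift 3 must be γ.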